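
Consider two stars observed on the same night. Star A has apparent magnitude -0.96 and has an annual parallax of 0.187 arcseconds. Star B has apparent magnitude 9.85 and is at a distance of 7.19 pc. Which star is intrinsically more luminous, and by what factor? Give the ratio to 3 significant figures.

Star A is more luminous, by a factor of 11700.

Star A: d = 1/p = 1/0.187″ = 5.348 pc
Star A: M = m − 5 log₁₀ d + 5 = -0.96 − 5·0.7282 + 5 = 0.399
Star B: M = m − 5 log₁₀ d + 5 = 9.85 − 5·0.8567 + 5 = 10.566
ΔM = M_A − M_B = 0.399 − (10.566) = -10.167; smaller M is more luminous → Star A.
L ratio = 10^(0.4 |ΔM|) = 10^4.067 = 11660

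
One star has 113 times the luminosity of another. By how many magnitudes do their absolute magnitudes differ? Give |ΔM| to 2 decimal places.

Pogson: ΔM = −2.5 log₁₀(ratio) = −2.5 log₁₀(113) = −2.5 × 2.0531 = -5.133

|ΔM| ≈ 5.13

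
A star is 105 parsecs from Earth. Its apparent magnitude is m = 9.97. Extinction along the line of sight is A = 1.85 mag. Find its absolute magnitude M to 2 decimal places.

5 log₁₀(d/10 pc) = 5 log₁₀(105.0) − 5 = 5.106
M = m − 5 log₁₀(d/10) − A = 9.97 − 5.106 − 1.85 = 3.014

M ≈ 3.01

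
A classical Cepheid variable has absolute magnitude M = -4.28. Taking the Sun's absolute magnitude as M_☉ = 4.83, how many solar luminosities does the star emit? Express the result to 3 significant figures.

L/L_☉ ≈ 4410

M − M_☉ = -4.28 − 4.83 = -9.110
L/L_☉ = 10^(−0.4 (M − M_☉)) = 10^3.644 = 4406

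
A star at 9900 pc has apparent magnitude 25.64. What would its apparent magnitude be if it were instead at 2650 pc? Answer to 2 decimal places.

Flux ∝ 1/d², so Δm = 5 log₁₀(d₂/d₁) = 5 log₁₀(2650/9900) = -2.862
m₂ = m₁ + Δm = 25.64 + (-2.862) = 22.778

m ≈ 22.78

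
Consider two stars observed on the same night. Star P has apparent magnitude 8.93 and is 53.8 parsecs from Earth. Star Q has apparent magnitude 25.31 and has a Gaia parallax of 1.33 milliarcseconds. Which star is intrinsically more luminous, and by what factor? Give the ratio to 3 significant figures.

Star P is more luminous, by a factor of 18300.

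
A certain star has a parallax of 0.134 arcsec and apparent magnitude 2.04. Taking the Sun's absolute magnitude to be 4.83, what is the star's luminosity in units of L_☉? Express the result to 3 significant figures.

d = 1/p = 1/0.134″ = 7.463 pc
M = m − 5 log₁₀ d + 5 = 2.04 − 5·0.8729 + 5 = 2.676
M − M_☉ = 2.676 − 4.83 = -2.154
L/L_☉ = 10^(−0.4 × -2.154) = 7.274

L/L_☉ ≈ 7.27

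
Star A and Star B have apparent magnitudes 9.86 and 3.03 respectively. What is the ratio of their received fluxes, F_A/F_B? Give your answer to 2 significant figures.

F_A/F_B ≈ 1.9×10^-3

Magnitude difference = 6.83
Flux ratio = 10^(−0.4 Δm) = 10^(−0.4 × 6.83) = 10^-2.732 = 1.854×10^-3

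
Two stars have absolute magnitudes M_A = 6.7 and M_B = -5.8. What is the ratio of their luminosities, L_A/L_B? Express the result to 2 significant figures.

L_A/L_B ≈ 1.0×10^-5

ΔM = M_A − M_B = 12.5
L_A/L_B = 10^(−0.4 ΔM) = 10^-5.000 = 1.000×10^-5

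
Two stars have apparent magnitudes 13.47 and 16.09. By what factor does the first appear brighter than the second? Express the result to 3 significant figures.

11.2

Δm = 13.47 − (16.09) = -2.62
Flux ratio = 10^(−0.4 Δm) = 10^(−0.4 × -2.62) = 10^1.048 = 11.17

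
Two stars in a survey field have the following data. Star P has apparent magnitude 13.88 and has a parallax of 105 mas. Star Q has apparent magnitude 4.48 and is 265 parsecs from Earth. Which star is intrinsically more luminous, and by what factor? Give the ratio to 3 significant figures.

Star Q is more luminous, by a factor of 4.46×10^6.

Star P: p = 105 mas = 0.105″ → d = 1/p = 9.524 pc
Star P: M = m − 5 log₁₀ d + 5 = 13.88 − 5·0.9788 + 5 = 13.986
Star Q: M = m − 5 log₁₀ d + 5 = 4.48 − 5·2.4232 + 5 = -2.636
ΔM = M_P − M_Q = 13.986 − (-2.636) = 16.622; smaller M is more luminous → Star Q.
L ratio = 10^(0.4 |ΔM|) = 10^6.649 = 4.455×10^6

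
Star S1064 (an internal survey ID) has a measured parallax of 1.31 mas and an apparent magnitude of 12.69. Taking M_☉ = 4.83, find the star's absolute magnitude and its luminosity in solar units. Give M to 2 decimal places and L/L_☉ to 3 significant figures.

d = 1/p = 1000/1.31 mas = 763.4 pc
M = m − 5 log₁₀ d + 5 = 12.69 − 5·2.8827 + 5 = 3.276
M − M_☉ = 3.276 − 4.83 = -1.554
L/L_☉ = 10^(−0.4 × -1.554) = 4.183

M ≈ 3.28; L/L_☉ ≈ 4.18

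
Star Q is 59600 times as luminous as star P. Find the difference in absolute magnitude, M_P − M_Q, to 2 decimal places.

M_P − M_Q ≈ 11.94

Pogson: ΔM = −2.5 log₁₀(ratio) = −2.5 log₁₀(59600) = −2.5 × 4.7752 = -11.938
Star Q is brighter so has the smaller magnitude: M_P − M_Q is positive.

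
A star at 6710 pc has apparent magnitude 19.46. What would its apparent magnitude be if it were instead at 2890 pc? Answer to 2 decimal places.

m ≈ 17.63

Flux ∝ 1/d², so Δm = 5 log₁₀(d₂/d₁) = 5 log₁₀(2890/6710) = -1.829
m₂ = m₁ + Δm = 19.46 + (-1.829) = 17.631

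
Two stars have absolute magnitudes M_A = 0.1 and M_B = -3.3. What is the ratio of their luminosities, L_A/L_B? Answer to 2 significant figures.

ΔM = M_A − M_B = 3.4
L_A/L_B = 10^(−0.4 ΔM) = 10^-1.360 = 0.04365

L_A/L_B ≈ 0.044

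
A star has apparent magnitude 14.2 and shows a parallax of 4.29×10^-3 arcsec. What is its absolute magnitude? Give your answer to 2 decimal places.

M ≈ 7.36

d = 1/p = 1/4.29×10^-3″ = 233.1 pc
5 log₁₀(d/10 pc) = 5 log₁₀(233.1) − 5 = 6.838
M = m − 5 log₁₀(d/10) = 14.2 − 6.838 = 7.362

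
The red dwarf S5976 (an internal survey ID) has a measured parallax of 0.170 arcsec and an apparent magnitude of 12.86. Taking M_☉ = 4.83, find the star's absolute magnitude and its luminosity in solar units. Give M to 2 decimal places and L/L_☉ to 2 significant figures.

d = 1/p = 1/0.170″ = 5.882 pc
M = m − 5 log₁₀ d + 5 = 12.86 − 5·0.7696 + 5 = 14.012
M − M_☉ = 14.012 − 4.83 = 9.182
L/L_☉ = 10^(−0.4 × 9.182) = 2.124×10^-4

M ≈ 14.01; L/L_☉ ≈ 2.1×10^-4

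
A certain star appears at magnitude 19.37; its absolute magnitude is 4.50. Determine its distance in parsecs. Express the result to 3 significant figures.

Distance modulus: m − M = 19.37 − (4.50) = 14.870
m − M = 5 log₁₀ d − 5
log₁₀ d = (m − M)/5 + 1 = 3.9740
d = 10^3.9740 = 9419 pc

d ≈ 9420 pc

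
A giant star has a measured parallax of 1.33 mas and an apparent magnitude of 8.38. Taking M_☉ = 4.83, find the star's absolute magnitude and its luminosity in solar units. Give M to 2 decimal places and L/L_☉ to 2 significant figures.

d = 1/p = 1000/1.33 mas = 751.9 pc
M = m − 5 log₁₀ d + 5 = 8.38 − 5·2.8761 + 5 = -1.001
M − M_☉ = -1.001 − 4.83 = -5.831
L/L_☉ = 10^(−0.4 × -5.831) = 214.9

M ≈ -1.00; L/L_☉ ≈ 210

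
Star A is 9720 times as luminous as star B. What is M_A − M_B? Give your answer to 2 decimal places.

Pogson: ΔM = −2.5 log₁₀(ratio) = −2.5 log₁₀(9720) = −2.5 × 3.9877 = -9.969
Star A is brighter, so it has the smaller magnitude: the difference is negative.

M_A − M_B ≈ -9.97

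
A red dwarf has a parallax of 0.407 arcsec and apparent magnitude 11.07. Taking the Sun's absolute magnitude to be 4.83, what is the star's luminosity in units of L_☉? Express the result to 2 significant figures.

d = 1/p = 1/0.407″ = 2.457 pc
M = m − 5 log₁₀ d + 5 = 11.07 − 5·0.3904 + 5 = 14.118
M − M_☉ = 14.118 − 4.83 = 9.288
L/L_☉ = 10^(−0.4 × 9.288) = 1.927×10^-4

L/L_☉ ≈ 1.9×10^-4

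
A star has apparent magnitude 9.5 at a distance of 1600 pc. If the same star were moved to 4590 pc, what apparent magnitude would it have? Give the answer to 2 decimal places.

m ≈ 11.79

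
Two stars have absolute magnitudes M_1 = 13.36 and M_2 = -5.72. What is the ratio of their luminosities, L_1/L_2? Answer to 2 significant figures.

L_1/L_2 ≈ 2.3×10^-8

ΔM = M_1 − M_2 = 19.08
L_1/L_2 = 10^(−0.4 ΔM) = 10^-7.632 = 2.333×10^-8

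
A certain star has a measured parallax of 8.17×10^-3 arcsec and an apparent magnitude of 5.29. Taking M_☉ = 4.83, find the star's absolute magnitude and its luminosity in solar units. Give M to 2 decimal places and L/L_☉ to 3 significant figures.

d = 1/p = 1/8.17×10^-3″ = 122.4 pc
M = m − 5 log₁₀ d + 5 = 5.29 − 5·2.0878 + 5 = -0.149
M − M_☉ = -0.149 − 4.83 = -4.979
L/L_☉ = 10^(−0.4 × -4.979) = 98.07

M ≈ -0.15; L/L_☉ ≈ 98.1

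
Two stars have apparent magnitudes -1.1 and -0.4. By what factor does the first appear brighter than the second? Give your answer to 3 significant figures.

1.91

Δm = -1.1 − (-0.4) = -0.7
Flux ratio = 10^(−0.4 Δm) = 10^(−0.4 × -0.7) = 10^0.280 = 1.905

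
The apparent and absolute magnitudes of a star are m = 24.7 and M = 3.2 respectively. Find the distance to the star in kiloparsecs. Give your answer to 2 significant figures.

Distance modulus: m − M = 24.7 − (3.2) = 21.500
m − M = 5 log₁₀ d − 5
log₁₀ d = (m − M)/5 + 1 = 5.3000
d = 10^5.3000 = 199500 pc
= 199.5 kpc

d ≈ 200 kpc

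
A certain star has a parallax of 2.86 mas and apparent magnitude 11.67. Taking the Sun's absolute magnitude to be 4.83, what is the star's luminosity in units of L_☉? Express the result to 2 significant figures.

L/L_☉ ≈ 2.2

d = 1/p = 1000/2.86 mas = 349.7 pc
M = m − 5 log₁₀ d + 5 = 11.67 − 5·2.5436 + 5 = 3.952
M − M_☉ = 3.952 − 4.83 = -0.878
L/L_☉ = 10^(−0.4 × -0.878) = 2.245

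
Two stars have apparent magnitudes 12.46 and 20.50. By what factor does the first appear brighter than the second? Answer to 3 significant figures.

Δm = 12.46 − (20.50) = -8.04
Flux ratio = 10^(−0.4 Δm) = 10^(−0.4 × -8.04) = 10^3.216 = 1644

1640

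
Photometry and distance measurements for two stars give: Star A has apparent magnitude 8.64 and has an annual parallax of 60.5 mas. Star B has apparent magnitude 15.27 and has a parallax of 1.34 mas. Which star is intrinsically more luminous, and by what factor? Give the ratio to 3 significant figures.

Star B is more luminous, by a factor of 4.54.

Star A: p = 60.5 mas = 0.0605″ → d = 1/p = 16.53 pc
Star A: M = m − 5 log₁₀ d + 5 = 8.64 − 5·1.2182 + 5 = 7.549
Star B: p = 1.34 mas = 1.34×10^-3″ → d = 1/p = 746.3 pc
Star B: M = m − 5 log₁₀ d + 5 = 15.27 − 5·2.8729 + 5 = 5.906
ΔM = M_A − M_B = 7.549 − (5.906) = 1.643; smaller M is more luminous → Star B.
L ratio = 10^(0.4 |ΔM|) = 10^0.657 = 4.543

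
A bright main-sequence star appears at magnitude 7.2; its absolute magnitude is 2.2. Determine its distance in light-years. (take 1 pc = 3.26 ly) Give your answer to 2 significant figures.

d ≈ 330 ly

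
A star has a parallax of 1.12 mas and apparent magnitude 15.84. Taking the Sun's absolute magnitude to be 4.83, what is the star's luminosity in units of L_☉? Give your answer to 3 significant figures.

d = 1/p = 1000/1.12 mas = 892.9 pc
M = m − 5 log₁₀ d + 5 = 15.84 − 5·2.9508 + 5 = 6.086
M − M_☉ = 6.086 − 4.83 = 1.256
L/L_☉ = 10^(−0.4 × 1.256) = 0.3145

L/L_☉ ≈ 0.314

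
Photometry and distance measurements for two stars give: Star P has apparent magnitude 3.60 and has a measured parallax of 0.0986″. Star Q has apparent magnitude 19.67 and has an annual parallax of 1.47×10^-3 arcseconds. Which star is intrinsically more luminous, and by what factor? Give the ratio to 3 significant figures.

Star P is more luminous, by a factor of 595.

Star P: d = 1/p = 1/0.0986″ = 10.14 pc
Star P: M = m − 5 log₁₀ d + 5 = 3.60 − 5·1.0061 + 5 = 3.569
Star Q: d = 1/p = 1/1.47×10^-3″ = 680.3 pc
Star Q: M = m − 5 log₁₀ d + 5 = 19.67 − 5·2.8327 + 5 = 10.507
ΔM = M_P − M_Q = 3.569 − (10.507) = -6.937; smaller M is more luminous → Star P.
L ratio = 10^(0.4 |ΔM|) = 10^2.775 = 595.5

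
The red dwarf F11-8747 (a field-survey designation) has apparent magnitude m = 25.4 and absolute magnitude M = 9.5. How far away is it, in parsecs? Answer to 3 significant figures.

d ≈ 15100 pc

Distance modulus: m − M = 25.4 − (9.5) = 15.900
m − M = 5 log₁₀ d − 5
log₁₀ d = (m − M)/5 + 1 = 4.1800
d = 10^4.1800 = 15140 pc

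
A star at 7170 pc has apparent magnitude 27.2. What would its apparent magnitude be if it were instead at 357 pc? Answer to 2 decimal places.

m ≈ 20.69

Flux ∝ 1/d², so Δm = 5 log₁₀(d₂/d₁) = 5 log₁₀(357/7170) = -6.514
m₂ = m₁ + Δm = 27.2 + (-6.514) = 20.686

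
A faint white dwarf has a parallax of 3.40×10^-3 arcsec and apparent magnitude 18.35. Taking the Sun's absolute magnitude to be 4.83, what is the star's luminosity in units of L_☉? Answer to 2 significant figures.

L/L_☉ ≈ 3.4×10^-3

d = 1/p = 1/3.40×10^-3″ = 294.1 pc
M = m − 5 log₁₀ d + 5 = 18.35 − 5·2.4685 + 5 = 11.007
M − M_☉ = 11.007 − 4.83 = 6.177
L/L_☉ = 10^(−0.4 × 6.177) = 3.381×10^-3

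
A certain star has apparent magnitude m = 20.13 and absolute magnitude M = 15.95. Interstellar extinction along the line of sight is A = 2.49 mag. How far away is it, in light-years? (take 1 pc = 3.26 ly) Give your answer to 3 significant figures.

m − M = 5 log₁₀(d/10 pc) + A  ⇒  20.13 − (15.95) − 2.49 = 5 log₁₀(d/10)
1.690 = 5 log₁₀(d/10)
log₁₀ d = (m − M − A)/5 + 1 = 1.3380
d = 10^1.3380 = 21.78 pc
= 70.99 ly

d ≈ 71.0 ly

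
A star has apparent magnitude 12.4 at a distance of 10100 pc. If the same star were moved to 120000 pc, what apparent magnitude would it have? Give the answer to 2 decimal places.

m ≈ 17.77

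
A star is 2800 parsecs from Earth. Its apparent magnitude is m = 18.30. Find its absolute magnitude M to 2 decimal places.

5 log₁₀(d/10 pc) = 5 log₁₀(2800) − 5 = 12.236
M = m − 5 log₁₀(d/10) = 18.30 − 12.236 = 6.064

M ≈ 6.06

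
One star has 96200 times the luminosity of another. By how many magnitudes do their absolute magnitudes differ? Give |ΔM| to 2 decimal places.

Pogson: ΔM = −2.5 log₁₀(ratio) = −2.5 log₁₀(96200) = −2.5 × 4.9832 = -12.458

|ΔM| ≈ 12.46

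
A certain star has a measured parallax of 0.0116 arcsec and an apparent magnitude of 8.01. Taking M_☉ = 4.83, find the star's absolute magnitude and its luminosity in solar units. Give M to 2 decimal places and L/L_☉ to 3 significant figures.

d = 1/p = 1/0.0116″ = 86.21 pc
M = m − 5 log₁₀ d + 5 = 8.01 − 5·1.9355 + 5 = 3.332
M − M_☉ = 3.332 − 4.83 = -1.498
L/L_☉ = 10^(−0.4 × -1.498) = 3.973

M ≈ 3.33; L/L_☉ ≈ 3.97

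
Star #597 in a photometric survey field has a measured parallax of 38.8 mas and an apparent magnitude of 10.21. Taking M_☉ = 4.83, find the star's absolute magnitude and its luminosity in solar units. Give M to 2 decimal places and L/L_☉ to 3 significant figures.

M ≈ 8.15; L/L_☉ ≈ 0.0468

d = 1/p = 1000/38.8 mas = 25.77 pc
M = m − 5 log₁₀ d + 5 = 10.21 − 5·1.4112 + 5 = 8.154
M − M_☉ = 8.154 − 4.83 = 3.324
L/L_☉ = 10^(−0.4 × 3.324) = 0.04681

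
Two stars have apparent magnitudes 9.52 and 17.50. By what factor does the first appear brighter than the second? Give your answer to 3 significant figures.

Δm = 9.52 − (17.50) = -7.98
Flux ratio = 10^(−0.4 Δm) = 10^(−0.4 × -7.98) = 10^3.192 = 1556

1560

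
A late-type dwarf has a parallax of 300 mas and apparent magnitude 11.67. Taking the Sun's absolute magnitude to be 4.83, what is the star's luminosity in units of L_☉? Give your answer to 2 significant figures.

d = 1/p = 1000/300 mas = 3.333 pc
M = m − 5 log₁₀ d + 5 = 11.67 − 5·0.5229 + 5 = 14.056
M − M_☉ = 14.056 − 4.83 = 9.226
L/L_☉ = 10^(−0.4 × 9.226) = 2.041×10^-4

L/L_☉ ≈ 2.0×10^-4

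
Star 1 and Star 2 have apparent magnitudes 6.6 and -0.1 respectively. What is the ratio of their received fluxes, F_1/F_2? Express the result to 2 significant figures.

Δm = 6.6 − (-0.1) = 6.7
Flux ratio = 10^(−0.4 Δm) = 10^(−0.4 × 6.7) = 10^-2.680 = 2.089×10^-3

F_1/F_2 ≈ 2.1×10^-3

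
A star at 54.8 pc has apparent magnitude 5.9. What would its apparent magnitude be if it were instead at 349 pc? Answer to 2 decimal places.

m ≈ 9.92

Flux ∝ 1/d², so Δm = 5 log₁₀(d₂/d₁) = 5 log₁₀(349/54.8) = 4.020
m₂ = m₁ + Δm = 5.9 + (4.020) = 9.920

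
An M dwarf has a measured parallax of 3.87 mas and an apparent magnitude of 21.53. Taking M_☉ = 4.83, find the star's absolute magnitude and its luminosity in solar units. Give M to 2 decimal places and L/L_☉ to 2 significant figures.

d = 1/p = 1000/3.87 mas = 258.4 pc
M = m − 5 log₁₀ d + 5 = 21.53 − 5·2.4123 + 5 = 14.469
M − M_☉ = 14.469 − 4.83 = 9.639
L/L_☉ = 10^(−0.4 × 9.639) = 1.395×10^-4

M ≈ 14.47; L/L_☉ ≈ 1.4×10^-4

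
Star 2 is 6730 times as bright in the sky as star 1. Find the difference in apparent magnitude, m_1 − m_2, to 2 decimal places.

m_1 − m_2 ≈ 9.57

Pogson: Δm = −2.5 log₁₀(ratio) = −2.5 log₁₀(6730) = −2.5 × 3.8280 = -9.570
Star 2 is brighter so has the smaller magnitude: m_1 − m_2 is positive.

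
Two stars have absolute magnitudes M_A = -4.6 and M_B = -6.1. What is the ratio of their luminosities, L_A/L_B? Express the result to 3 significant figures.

L_A/L_B ≈ 0.251

ΔM = M_A − M_B = 1.5
L_A/L_B = 10^(−0.4 ΔM) = 10^-0.600 = 0.2512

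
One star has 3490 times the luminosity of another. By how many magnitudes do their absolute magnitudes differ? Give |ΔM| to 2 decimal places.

|ΔM| ≈ 8.86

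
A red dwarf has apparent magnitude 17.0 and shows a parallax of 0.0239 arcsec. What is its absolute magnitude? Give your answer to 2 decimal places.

M ≈ 13.89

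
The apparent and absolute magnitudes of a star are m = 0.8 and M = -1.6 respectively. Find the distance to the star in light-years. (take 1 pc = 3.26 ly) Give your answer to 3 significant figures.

d ≈ 98.5 ly

μ = m − M = 2.400
m − M = 5 log₁₀ d − 5
log₁₀ d = (m − M)/5 + 1 = 1.4800
d = 10^1.4800 = 30.20 pc
= 98.45 ly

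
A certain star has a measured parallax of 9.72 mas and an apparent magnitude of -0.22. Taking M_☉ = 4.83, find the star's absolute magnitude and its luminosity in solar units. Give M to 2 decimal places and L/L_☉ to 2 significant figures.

d = 1/p = 1000/9.72 mas = 102.9 pc
M = m − 5 log₁₀ d + 5 = -0.22 − 5·2.0123 + 5 = -5.282
M − M_☉ = -5.282 − 4.83 = -10.112
L/L_☉ = 10^(−0.4 × -10.112) = 11080

M ≈ -5.28; L/L_☉ ≈ 11000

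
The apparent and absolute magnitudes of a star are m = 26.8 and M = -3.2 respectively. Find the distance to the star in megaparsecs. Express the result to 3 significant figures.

d ≈ 10.0 Mpc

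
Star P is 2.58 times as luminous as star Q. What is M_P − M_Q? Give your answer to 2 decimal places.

M_P − M_Q ≈ -1.03

Pogson: ΔM = −2.5 log₁₀(ratio) = −2.5 log₁₀(2.58) = −2.5 × 0.4116 = -1.029
Star P is brighter, so it has the smaller magnitude: the difference is negative.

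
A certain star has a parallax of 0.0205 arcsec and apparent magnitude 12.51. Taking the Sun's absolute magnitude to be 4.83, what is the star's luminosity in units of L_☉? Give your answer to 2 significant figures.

d = 1/p = 1/0.0205″ = 48.78 pc
M = m − 5 log₁₀ d + 5 = 12.51 − 5·1.6882 + 5 = 9.069
M − M_☉ = 9.069 − 4.83 = 4.239
L/L_☉ = 10^(−0.4 × 4.239) = 0.02016

L/L_☉ ≈ 0.020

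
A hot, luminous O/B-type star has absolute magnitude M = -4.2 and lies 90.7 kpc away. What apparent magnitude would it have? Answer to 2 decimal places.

d = 90.7 kpc = 90700 pc
m = M + 5 log₁₀ d − 5 = -4.2 + 5·4.9576 − 5 = 15.588

m ≈ 15.59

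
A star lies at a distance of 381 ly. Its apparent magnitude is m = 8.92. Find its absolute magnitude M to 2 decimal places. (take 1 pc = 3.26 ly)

d = 381 ly / 3.26 = 116.9 pc
5 log₁₀(d/10 pc) = 5 log₁₀(116.9) − 5 = 5.339
M = m − 5 log₁₀(d/10) = 8.92 − 5.339 = 3.581

M ≈ 3.58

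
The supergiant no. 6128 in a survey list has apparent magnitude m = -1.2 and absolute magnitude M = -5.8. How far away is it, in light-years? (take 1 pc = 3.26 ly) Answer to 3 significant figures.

d ≈ 271 ly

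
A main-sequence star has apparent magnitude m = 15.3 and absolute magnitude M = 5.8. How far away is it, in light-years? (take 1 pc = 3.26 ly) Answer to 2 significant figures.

μ = m − M = 9.500
m − M = 5 log₁₀ d − 5
log₁₀ d = (m − M)/5 + 1 = 2.9000
d = 10^2.9000 = 794.3 pc
= 2590 ly

d ≈ 2600 ly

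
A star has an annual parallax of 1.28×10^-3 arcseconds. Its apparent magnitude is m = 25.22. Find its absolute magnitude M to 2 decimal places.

d = 1/p = 1/1.28×10^-3″ = 781.2 pc
5 log₁₀(d/10 pc) = 5 log₁₀(781.2) − 5 = 9.464
M = m − 5 log₁₀(d/10) = 25.22 − 9.464 = 15.756

M ≈ 15.76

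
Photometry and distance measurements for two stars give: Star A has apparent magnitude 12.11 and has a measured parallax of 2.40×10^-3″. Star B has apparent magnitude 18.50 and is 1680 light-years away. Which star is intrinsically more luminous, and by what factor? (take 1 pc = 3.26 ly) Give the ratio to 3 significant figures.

Star A: d = 1/p = 1/2.40×10^-3″ = 416.7 pc
Star A: M = m − 5 log₁₀ d + 5 = 12.11 − 5·2.6198 + 5 = 4.011
Star B: d = 1680 ly / 3.26 = 515.3 pc
Star B: M = m − 5 log₁₀ d + 5 = 18.50 − 5·2.7121 + 5 = 9.940
ΔM = M_A − M_B = 4.011 − (9.940) = -5.928; smaller M is more luminous → Star A.
L ratio = 10^(0.4 |ΔM|) = 10^2.371 = 235.2

Star A is more luminous, by a factor of 235.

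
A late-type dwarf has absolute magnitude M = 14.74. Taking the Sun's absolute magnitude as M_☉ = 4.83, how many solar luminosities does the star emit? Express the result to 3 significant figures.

L/L_☉ ≈ 1.09×10^-4

M − M_☉ = 14.74 − 4.83 = 9.910
L/L_☉ = 10^(−0.4 (M − M_☉)) = 10^-3.964 = 1.086×10^-4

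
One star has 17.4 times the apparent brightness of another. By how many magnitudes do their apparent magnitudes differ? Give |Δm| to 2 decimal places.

|Δm| ≈ 3.10

Pogson: Δm = −2.5 log₁₀(ratio) = −2.5 log₁₀(17.4) = −2.5 × 1.2405 = -3.101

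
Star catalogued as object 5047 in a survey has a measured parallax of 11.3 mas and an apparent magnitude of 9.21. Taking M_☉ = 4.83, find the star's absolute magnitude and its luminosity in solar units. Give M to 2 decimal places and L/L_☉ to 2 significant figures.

M ≈ 4.48; L/L_☉ ≈ 1.4

d = 1/p = 1000/11.3 mas = 88.50 pc
M = m − 5 log₁₀ d + 5 = 9.21 − 5·1.9469 + 5 = 4.475
M − M_☉ = 4.475 − 4.83 = -0.355
L/L_☉ = 10^(−0.4 × -0.355) = 1.386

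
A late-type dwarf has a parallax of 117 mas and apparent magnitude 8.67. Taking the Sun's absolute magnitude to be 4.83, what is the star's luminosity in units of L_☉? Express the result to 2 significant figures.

L/L_☉ ≈ 0.021

d = 1/p = 1000/117 mas = 8.547 pc
M = m − 5 log₁₀ d + 5 = 8.67 − 5·0.9318 + 5 = 9.011
M − M_☉ = 9.011 − 4.83 = 4.181
L/L_☉ = 10^(−0.4 × 4.181) = 0.02126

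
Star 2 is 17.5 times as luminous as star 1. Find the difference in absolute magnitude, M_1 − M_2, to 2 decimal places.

Pogson: ΔM = −2.5 log₁₀(ratio) = −2.5 log₁₀(17.5) = −2.5 × 1.2430 = -3.108
Star 2 is brighter so has the smaller magnitude: M_1 − M_2 is positive.

M_1 − M_2 ≈ 3.11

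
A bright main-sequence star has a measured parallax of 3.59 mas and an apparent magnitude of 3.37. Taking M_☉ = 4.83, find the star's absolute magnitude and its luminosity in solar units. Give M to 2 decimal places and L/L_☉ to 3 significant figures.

M ≈ -3.85; L/L_☉ ≈ 2980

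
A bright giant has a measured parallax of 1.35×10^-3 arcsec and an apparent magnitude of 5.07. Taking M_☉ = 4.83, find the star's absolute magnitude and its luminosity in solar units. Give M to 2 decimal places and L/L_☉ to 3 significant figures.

d = 1/p = 1/1.35×10^-3″ = 740.7 pc
M = m − 5 log₁₀ d + 5 = 5.07 − 5·2.8697 + 5 = -4.278
M − M_☉ = -4.278 − 4.83 = -9.108
L/L_☉ = 10^(−0.4 × -9.108) = 4399

M ≈ -4.28; L/L_☉ ≈ 4400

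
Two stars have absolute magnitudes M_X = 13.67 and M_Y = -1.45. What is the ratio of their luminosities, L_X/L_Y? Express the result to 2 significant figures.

ΔM = M_X − M_Y = 15.12
L_X/L_Y = 10^(−0.4 ΔM) = 10^-6.048 = 8.954×10^-7

L_X/L_Y ≈ 9.0×10^-7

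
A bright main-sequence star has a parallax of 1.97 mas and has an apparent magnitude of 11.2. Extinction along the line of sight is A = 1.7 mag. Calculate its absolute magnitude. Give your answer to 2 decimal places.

p = 1.97 mas = 1.97×10^-3″ → d = 1/p = 507.6 pc
5 log₁₀(d/10 pc) = 5 log₁₀(507.6) − 5 = 8.528
M = m − 5 log₁₀(d/10) − A = 11.2 − 8.528 − 1.7 = 0.972

M ≈ 0.97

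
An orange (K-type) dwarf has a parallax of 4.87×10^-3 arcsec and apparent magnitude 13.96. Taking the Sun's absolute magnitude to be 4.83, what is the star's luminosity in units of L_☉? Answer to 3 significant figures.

d = 1/p = 1/4.87×10^-3″ = 205.3 pc
M = m − 5 log₁₀ d + 5 = 13.96 − 5·2.3125 + 5 = 7.398
M − M_☉ = 7.398 − 4.83 = 2.568
L/L_☉ = 10^(−0.4 × 2.568) = 0.09396

L/L_☉ ≈ 0.0940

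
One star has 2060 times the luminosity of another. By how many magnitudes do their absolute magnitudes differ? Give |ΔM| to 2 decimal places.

|ΔM| ≈ 8.28

Pogson: ΔM = −2.5 log₁₀(ratio) = −2.5 log₁₀(2060) = −2.5 × 3.3139 = -8.285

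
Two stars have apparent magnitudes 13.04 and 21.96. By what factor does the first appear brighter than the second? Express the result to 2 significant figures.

Δm = 13.04 − (21.96) = -8.92
Flux ratio = 10^(−0.4 Δm) = 10^(−0.4 × -8.92) = 10^3.568 = 3698

3700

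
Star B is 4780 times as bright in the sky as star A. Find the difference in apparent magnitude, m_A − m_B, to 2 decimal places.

m_A − m_B ≈ 9.20

Pogson: Δm = −2.5 log₁₀(ratio) = −2.5 log₁₀(4780) = −2.5 × 3.6794 = -9.199
Star B is brighter so has the smaller magnitude: m_A − m_B is positive.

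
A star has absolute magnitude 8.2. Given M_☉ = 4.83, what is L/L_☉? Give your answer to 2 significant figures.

L/L_☉ ≈ 0.045

M − M_☉ = 8.2 − 4.83 = 3.370
L/L_☉ = 10^(−0.4 (M − M_☉)) = 10^-1.348 = 0.04487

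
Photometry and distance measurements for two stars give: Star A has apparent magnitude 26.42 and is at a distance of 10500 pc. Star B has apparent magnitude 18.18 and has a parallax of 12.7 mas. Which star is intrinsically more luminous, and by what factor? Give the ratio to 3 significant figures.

Star A is more luminous, by a factor of 8.99.

Star A: M = m − 5 log₁₀ d + 5 = 26.42 − 5·4.0212 + 5 = 11.314
Star B: p = 12.7 mas = 0.0127″ → d = 1/p = 78.74 pc
Star B: M = m − 5 log₁₀ d + 5 = 18.18 − 5·1.8962 + 5 = 13.699
ΔM = M_A − M_B = 11.314 − (13.699) = -2.385; smaller M is more luminous → Star A.
L ratio = 10^(0.4 |ΔM|) = 10^0.954 = 8.995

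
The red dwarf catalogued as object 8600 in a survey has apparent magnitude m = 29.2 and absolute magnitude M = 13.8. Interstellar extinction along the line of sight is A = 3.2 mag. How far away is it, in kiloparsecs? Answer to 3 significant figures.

d ≈ 2.75 kpc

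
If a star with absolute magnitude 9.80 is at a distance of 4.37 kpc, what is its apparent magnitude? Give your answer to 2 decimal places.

m ≈ 23.00

d = 4.37 kpc = 4370 pc
m = M + 5 log₁₀ d − 5 = 9.80 + 5·3.6405 − 5 = 23.002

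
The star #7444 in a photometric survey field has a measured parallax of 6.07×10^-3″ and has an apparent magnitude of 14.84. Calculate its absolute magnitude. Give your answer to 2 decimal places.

M ≈ 8.76

d = 1/p = 1/6.07×10^-3″ = 164.7 pc
5 log₁₀(d/10 pc) = 5 log₁₀(164.7) − 5 = 6.084
M = m − 5 log₁₀(d/10) = 14.84 − 6.084 = 8.756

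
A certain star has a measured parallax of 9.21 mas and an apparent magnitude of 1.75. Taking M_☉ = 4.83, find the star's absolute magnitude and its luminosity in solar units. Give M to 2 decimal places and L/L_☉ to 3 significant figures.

M ≈ -3.43; L/L_☉ ≈ 2010

d = 1/p = 1000/9.21 mas = 108.6 pc
M = m − 5 log₁₀ d + 5 = 1.75 − 5·2.0357 + 5 = -3.429
M − M_☉ = -3.429 − 4.83 = -8.259
L/L_☉ = 10^(−0.4 × -8.259) = 2011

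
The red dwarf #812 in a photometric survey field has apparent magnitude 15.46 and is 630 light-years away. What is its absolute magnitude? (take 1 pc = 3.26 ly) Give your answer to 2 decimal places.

M ≈ 9.03

d = 630 ly / 3.26 = 193.3 pc
5 log₁₀(d/10 pc) = 5 log₁₀(193.3) − 5 = 6.431
M = m − 5 log₁₀(d/10) = 15.46 − 6.431 = 9.029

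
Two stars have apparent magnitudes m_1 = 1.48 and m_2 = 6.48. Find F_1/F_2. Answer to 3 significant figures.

F_1/F_2 ≈ 100

Magnitude difference = -5.00
Flux ratio = 10^(−0.4 Δm) = 10^(−0.4 × -5.00) = 10^2.000 = 100.0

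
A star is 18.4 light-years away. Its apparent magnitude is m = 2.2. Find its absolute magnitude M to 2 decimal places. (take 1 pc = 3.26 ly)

M ≈ 3.44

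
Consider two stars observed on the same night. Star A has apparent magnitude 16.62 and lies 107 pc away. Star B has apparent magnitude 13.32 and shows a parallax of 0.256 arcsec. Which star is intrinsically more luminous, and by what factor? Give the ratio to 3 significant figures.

Star A: M = m − 5 log₁₀ d + 5 = 16.62 − 5·2.0294 + 5 = 11.473
Star B: d = 1/p = 1/0.256″ = 3.906 pc
Star B: M = m − 5 log₁₀ d + 5 = 13.32 − 5·0.5918 + 5 = 15.361
ΔM = M_A − M_B = 11.473 − (15.361) = -3.888; smaller M is more luminous → Star A.
L ratio = 10^(0.4 |ΔM|) = 10^1.555 = 35.91

Star A is more luminous, by a factor of 35.9.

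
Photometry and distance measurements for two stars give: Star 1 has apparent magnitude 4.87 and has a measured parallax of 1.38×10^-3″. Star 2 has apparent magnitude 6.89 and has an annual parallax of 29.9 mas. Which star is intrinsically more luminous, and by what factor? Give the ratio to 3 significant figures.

Star 1: d = 1/p = 1/1.38×10^-3″ = 724.6 pc
Star 1: M = m − 5 log₁₀ d + 5 = 4.87 − 5·2.8601 + 5 = -4.431
Star 2: p = 29.9 mas = 0.0299″ → d = 1/p = 33.44 pc
Star 2: M = m − 5 log₁₀ d + 5 = 6.89 − 5·1.5243 + 5 = 4.268
ΔM = M_1 − M_2 = -4.431 − (4.268) = -8.699; smaller M is more luminous → Star 1.
L ratio = 10^(0.4 |ΔM|) = 10^3.480 = 3017

Star 1 is more luminous, by a factor of 3020.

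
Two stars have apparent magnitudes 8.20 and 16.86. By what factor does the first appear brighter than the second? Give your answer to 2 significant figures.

Magnitude difference = -8.66
Flux ratio = 10^(−0.4 Δm) = 10^(−0.4 × -8.66) = 10^3.464 = 2911

2900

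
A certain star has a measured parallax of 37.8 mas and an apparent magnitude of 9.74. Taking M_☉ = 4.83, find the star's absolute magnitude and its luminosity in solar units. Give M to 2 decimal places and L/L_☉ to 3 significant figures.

d = 1/p = 1000/37.8 mas = 26.46 pc
M = m − 5 log₁₀ d + 5 = 9.74 − 5·1.4225 + 5 = 7.627
M − M_☉ = 7.627 − 4.83 = 2.797
L/L_☉ = 10^(−0.4 × 2.797) = 0.07604

M ≈ 7.63; L/L_☉ ≈ 0.0760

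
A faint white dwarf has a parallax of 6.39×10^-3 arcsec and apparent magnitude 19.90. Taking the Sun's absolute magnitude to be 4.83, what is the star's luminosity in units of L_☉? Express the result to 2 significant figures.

L/L_☉ ≈ 2.3×10^-4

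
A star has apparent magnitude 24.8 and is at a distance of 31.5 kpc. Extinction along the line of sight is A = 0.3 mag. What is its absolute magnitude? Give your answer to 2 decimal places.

d = 31.5 kpc = 31500 pc
5 log₁₀(d/10 pc) = 5 log₁₀(31500) − 5 = 17.492
M = m − 5 log₁₀(d/10) − A = 24.8 − 17.492 − 0.3 = 7.008

M ≈ 7.01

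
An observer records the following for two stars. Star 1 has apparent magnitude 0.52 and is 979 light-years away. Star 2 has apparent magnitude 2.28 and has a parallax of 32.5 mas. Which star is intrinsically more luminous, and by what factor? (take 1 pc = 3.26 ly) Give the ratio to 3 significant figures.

Star 1 is more luminous, by a factor of 482.

Star 1: d = 979 ly / 3.26 = 300.3 pc
Star 1: M = m − 5 log₁₀ d + 5 = 0.52 − 5·2.4776 + 5 = -6.868
Star 2: p = 32.5 mas = 0.0325″ → d = 1/p = 30.77 pc
Star 2: M = m − 5 log₁₀ d + 5 = 2.28 − 5·1.4881 + 5 = -0.161
ΔM = M_1 − M_2 = -6.868 − (-0.161) = -6.707; smaller M is more luminous → Star 1.
L ratio = 10^(0.4 |ΔM|) = 10^2.683 = 481.8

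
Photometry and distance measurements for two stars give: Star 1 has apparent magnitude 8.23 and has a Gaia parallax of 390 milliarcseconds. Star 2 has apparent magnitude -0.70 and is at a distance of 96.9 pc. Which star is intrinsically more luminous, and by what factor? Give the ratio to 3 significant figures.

Star 2 is more luminous, by a factor of 5.33×10^6.

Star 1: p = 390 mas = 0.390″ → d = 1/p = 2.564 pc
Star 1: M = m − 5 log₁₀ d + 5 = 8.23 − 5·0.4089 + 5 = 11.185
Star 2: M = m − 5 log₁₀ d + 5 = -0.70 − 5·1.9863 + 5 = -5.632
ΔM = M_1 − M_2 = 11.185 − (-5.632) = 16.817; smaller M is more luminous → Star 2.
L ratio = 10^(0.4 |ΔM|) = 10^6.727 = 5.331×10^6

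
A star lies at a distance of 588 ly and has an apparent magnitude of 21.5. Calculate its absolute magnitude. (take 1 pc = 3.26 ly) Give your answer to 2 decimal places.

M ≈ 15.22

d = 588 ly / 3.26 = 180.4 pc
5 log₁₀(d/10 pc) = 5 log₁₀(180.4) − 5 = 6.281
M = m − 5 log₁₀(d/10) = 21.5 − 6.281 = 15.219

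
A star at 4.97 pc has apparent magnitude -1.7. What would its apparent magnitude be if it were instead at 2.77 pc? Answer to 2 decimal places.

Flux ∝ 1/d², so Δm = 5 log₁₀(d₂/d₁) = 5 log₁₀(2.77/4.97) = -1.269
m₂ = m₁ + Δm = -1.7 + (-1.269) = -2.969

m ≈ -2.97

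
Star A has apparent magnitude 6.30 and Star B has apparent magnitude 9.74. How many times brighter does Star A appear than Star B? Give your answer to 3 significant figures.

Δm = 6.30 − (9.74) = -3.44
Flux ratio = 10^(−0.4 Δm) = 10^(−0.4 × -3.44) = 10^1.376 = 23.77

23.8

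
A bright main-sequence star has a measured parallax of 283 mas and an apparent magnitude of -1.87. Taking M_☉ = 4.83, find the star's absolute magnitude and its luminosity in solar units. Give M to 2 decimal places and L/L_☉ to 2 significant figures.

M ≈ 0.39; L/L_☉ ≈ 60

d = 1/p = 1000/283 mas = 3.534 pc
M = m − 5 log₁₀ d + 5 = -1.87 − 5·0.5482 + 5 = 0.389
M − M_☉ = 0.389 − 4.83 = -4.441
L/L_☉ = 10^(−0.4 × -4.441) = 59.76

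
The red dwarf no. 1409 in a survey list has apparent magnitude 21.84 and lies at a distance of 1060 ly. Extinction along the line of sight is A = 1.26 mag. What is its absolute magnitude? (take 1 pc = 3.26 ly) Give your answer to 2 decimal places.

M ≈ 13.02

d = 1060 ly / 3.26 = 325.2 pc
5 log₁₀(d/10 pc) = 5 log₁₀(325.2) − 5 = 7.560
M = m − 5 log₁₀(d/10) − A = 21.84 − 7.560 − 1.26 = 13.020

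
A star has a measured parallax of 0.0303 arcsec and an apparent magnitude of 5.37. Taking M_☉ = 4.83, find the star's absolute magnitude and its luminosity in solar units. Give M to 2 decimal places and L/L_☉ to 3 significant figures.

M ≈ 2.78; L/L_☉ ≈ 6.62

d = 1/p = 1/0.0303″ = 33.00 pc
M = m − 5 log₁₀ d + 5 = 5.37 − 5·1.5186 + 5 = 2.777
M − M_☉ = 2.777 − 4.83 = -2.053
L/L_☉ = 10^(−0.4 × -2.053) = 6.624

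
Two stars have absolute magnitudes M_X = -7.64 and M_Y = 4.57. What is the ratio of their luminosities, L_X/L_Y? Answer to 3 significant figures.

L_X/L_Y ≈ 76600

ΔM = M_X − M_Y = -12.21
L_X/L_Y = 10^(−0.4 ΔM) = 10^4.884 = 76560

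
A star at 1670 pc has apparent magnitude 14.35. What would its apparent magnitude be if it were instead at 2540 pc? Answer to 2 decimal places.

Flux ∝ 1/d², so Δm = 5 log₁₀(d₂/d₁) = 5 log₁₀(2540/1670) = 0.911
m₂ = m₁ + Δm = 14.35 + (0.911) = 15.261

m ≈ 15.26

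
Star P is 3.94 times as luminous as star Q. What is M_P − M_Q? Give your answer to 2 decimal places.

Pogson: ΔM = −2.5 log₁₀(ratio) = −2.5 log₁₀(3.94) = −2.5 × 0.5955 = -1.489
Star P is brighter, so it has the smaller magnitude: the difference is negative.

M_P − M_Q ≈ -1.49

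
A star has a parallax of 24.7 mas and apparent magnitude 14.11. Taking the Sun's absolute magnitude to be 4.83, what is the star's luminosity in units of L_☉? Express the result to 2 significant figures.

d = 1/p = 1000/24.7 mas = 40.49 pc
M = m − 5 log₁₀ d + 5 = 14.11 − 5·1.6073 + 5 = 11.073
M − M_☉ = 11.073 − 4.83 = 6.243
L/L_☉ = 10^(−0.4 × 6.243) = 3.181×10^-3

L/L_☉ ≈ 3.2×10^-3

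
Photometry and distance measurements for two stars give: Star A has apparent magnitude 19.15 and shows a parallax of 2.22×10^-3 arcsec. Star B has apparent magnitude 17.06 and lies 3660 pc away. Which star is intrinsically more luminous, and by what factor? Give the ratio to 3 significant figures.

Star A: d = 1/p = 1/2.22×10^-3″ = 450.5 pc
Star A: M = m − 5 log₁₀ d + 5 = 19.15 − 5·2.6536 + 5 = 10.882
Star B: M = m − 5 log₁₀ d + 5 = 17.06 − 5·3.5635 + 5 = 4.243
ΔM = M_A − M_B = 10.882 − (4.243) = 6.639; smaller M is more luminous → Star B.
L ratio = 10^(0.4 |ΔM|) = 10^2.656 = 452.6

Star B is more luminous, by a factor of 453.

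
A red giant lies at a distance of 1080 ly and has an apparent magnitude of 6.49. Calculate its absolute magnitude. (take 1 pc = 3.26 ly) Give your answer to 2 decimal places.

M ≈ -1.11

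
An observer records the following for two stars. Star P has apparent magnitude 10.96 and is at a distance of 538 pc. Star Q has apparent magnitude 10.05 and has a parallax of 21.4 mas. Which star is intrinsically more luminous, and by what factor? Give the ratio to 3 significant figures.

Star P is more luminous, by a factor of 57.3.

Star P: M = m − 5 log₁₀ d + 5 = 10.96 − 5·2.7308 + 5 = 2.306
Star Q: p = 21.4 mas = 0.0214″ → d = 1/p = 46.73 pc
Star Q: M = m − 5 log₁₀ d + 5 = 10.05 − 5·1.6696 + 5 = 6.702
ΔM = M_P − M_Q = 2.306 − (6.702) = -4.396; smaller M is more luminous → Star P.
L ratio = 10^(0.4 |ΔM|) = 10^1.758 = 57.33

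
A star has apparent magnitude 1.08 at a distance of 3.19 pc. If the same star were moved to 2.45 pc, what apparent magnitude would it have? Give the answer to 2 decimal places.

m ≈ 0.51

Flux ∝ 1/d², so Δm = 5 log₁₀(d₂/d₁) = 5 log₁₀(2.45/3.19) = -0.573
m₂ = m₁ + Δm = 1.08 + (-0.573) = 0.507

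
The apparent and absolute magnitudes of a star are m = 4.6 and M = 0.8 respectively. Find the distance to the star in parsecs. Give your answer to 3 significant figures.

d ≈ 57.5 pc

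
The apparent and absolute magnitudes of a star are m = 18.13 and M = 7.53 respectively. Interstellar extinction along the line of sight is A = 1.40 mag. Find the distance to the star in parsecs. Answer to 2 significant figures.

m − M = 5 log₁₀(d/10 pc) + A  ⇒  18.13 − (7.53) − 1.40 = 5 log₁₀(d/10)
9.200 = 5 log₁₀(d/10)
log₁₀ d = (m − M − A)/5 + 1 = 2.8400
d = 10^2.8400 = 691.8 pc

d ≈ 690 pc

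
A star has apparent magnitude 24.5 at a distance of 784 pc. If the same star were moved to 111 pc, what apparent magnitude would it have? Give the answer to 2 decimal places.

Flux ∝ 1/d², so Δm = 5 log₁₀(d₂/d₁) = 5 log₁₀(111/784) = -4.245
m₂ = m₁ + Δm = 24.5 + (-4.245) = 20.255

m ≈ 20.26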